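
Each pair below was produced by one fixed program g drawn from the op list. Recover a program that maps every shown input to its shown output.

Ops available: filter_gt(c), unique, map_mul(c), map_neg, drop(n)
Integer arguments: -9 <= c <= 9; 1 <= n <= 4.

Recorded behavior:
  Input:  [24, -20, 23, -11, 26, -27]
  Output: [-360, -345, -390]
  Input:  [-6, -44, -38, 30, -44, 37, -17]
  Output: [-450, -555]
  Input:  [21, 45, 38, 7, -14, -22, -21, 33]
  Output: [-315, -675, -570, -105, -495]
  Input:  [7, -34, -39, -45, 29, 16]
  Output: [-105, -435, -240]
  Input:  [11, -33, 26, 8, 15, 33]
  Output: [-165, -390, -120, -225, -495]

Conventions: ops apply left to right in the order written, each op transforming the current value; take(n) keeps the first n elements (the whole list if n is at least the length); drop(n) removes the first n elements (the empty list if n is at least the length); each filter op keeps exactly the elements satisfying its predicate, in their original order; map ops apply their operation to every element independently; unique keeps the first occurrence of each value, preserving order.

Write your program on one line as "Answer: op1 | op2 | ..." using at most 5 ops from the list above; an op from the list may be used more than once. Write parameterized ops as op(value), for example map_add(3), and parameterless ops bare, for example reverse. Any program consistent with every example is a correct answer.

unique | map_mul(3) | map_mul(5) | filter_gt(-8) | map_neg

Check, running the answer program on each example:
  [24, -20, 23, -11, 26, -27] -> [24, -20, 23, -11, 26, -27] -> [72, -60, 69, -33, 78, -81] -> [360, -300, 345, -165, 390, -405] -> [360, 345, 390] -> [-360, -345, -390]
  [-6, -44, -38, 30, -44, 37, -17] -> [-6, -44, -38, 30, 37, -17] -> [-18, -132, -114, 90, 111, -51] -> [-90, -660, -570, 450, 555, -255] -> [450, 555] -> [-450, -555]
  [21, 45, 38, 7, -14, -22, -21, 33] -> [21, 45, 38, 7, -14, -22, -21, 33] -> [63, 135, 114, 21, -42, -66, -63, 99] -> [315, 675, 570, 105, -210, -330, -315, 495] -> [315, 675, 570, 105, 495] -> [-315, -675, -570, -105, -495]
  [7, -34, -39, -45, 29, 16] -> [7, -34, -39, -45, 29, 16] -> [21, -102, -117, -135, 87, 48] -> [105, -510, -585, -675, 435, 240] -> [105, 435, 240] -> [-105, -435, -240]
  [11, -33, 26, 8, 15, 33] -> [11, -33, 26, 8, 15, 33] -> [33, -99, 78, 24, 45, 99] -> [165, -495, 390, 120, 225, 495] -> [165, 390, 120, 225, 495] -> [-165, -390, -120, -225, -495]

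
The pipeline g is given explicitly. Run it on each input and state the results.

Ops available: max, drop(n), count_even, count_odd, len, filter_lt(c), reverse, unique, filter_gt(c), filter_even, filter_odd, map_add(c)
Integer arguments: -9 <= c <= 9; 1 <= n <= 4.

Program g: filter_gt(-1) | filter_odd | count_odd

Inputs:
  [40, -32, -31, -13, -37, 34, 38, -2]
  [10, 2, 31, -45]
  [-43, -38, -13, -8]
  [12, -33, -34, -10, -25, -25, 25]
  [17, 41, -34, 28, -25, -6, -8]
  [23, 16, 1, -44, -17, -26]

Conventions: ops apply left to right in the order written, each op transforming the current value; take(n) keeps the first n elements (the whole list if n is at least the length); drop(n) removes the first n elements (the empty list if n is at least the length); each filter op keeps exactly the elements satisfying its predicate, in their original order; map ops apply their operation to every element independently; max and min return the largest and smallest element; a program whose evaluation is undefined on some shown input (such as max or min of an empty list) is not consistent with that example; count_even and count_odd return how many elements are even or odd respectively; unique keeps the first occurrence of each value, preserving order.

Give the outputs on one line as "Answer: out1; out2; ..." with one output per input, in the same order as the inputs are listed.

Execution, op by op:
  [40, -32, -31, -13, -37, 34, 38, -2] -> [40, 34, 38] -> [] -> 0
  [10, 2, 31, -45] -> [10, 2, 31] -> [31] -> 1
  [-43, -38, -13, -8] -> [] -> [] -> 0
  [12, -33, -34, -10, -25, -25, 25] -> [12, 25] -> [25] -> 1
  [17, 41, -34, 28, -25, -6, -8] -> [17, 41, 28] -> [17, 41] -> 2
  [23, 16, 1, -44, -17, -26] -> [23, 16, 1] -> [23, 1] -> 2

0; 1; 0; 1; 2; 2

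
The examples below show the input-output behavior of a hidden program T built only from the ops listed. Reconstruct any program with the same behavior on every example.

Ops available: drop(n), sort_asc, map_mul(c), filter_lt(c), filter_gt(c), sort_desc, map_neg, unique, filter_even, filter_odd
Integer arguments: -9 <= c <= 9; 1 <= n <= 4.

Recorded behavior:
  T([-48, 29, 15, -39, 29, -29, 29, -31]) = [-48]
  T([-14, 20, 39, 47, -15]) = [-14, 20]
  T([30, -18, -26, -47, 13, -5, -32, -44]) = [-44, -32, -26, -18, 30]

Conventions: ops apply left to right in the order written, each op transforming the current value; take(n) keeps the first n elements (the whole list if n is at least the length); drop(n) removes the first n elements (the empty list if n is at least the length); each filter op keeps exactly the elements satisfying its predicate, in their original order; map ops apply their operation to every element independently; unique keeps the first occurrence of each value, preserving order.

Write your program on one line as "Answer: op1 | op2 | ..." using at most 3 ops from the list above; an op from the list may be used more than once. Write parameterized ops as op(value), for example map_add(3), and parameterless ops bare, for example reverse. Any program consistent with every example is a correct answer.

unique | sort_asc | filter_even

Check, running the answer program on each example:
  [-48, 29, 15, -39, 29, -29, 29, -31] -> [-48, 29, 15, -39, -29, -31] -> [-48, -39, -31, -29, 15, 29] -> [-48]
  [-14, 20, 39, 47, -15] -> [-14, 20, 39, 47, -15] -> [-15, -14, 20, 39, 47] -> [-14, 20]
  [30, -18, -26, -47, 13, -5, -32, -44] -> [30, -18, -26, -47, 13, -5, -32, -44] -> [-47, -44, -32, -26, -18, -5, 13, 30] -> [-44, -32, -26, -18, 30]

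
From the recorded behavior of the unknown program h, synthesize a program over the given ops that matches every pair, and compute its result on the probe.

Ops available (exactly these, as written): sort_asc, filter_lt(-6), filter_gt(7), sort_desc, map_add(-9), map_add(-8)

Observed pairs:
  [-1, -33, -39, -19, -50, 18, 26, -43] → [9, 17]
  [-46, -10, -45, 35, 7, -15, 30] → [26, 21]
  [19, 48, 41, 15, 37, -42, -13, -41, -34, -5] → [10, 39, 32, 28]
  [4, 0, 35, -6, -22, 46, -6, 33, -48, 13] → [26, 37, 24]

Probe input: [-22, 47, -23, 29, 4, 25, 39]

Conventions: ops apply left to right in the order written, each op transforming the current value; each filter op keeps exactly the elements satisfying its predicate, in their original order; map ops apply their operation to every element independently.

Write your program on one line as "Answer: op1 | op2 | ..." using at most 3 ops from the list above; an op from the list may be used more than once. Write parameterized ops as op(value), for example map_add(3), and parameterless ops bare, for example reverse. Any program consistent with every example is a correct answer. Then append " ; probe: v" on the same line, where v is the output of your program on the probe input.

map_add(-9) | filter_gt(7) ; probe: [38, 20, 16, 30]

Check, running the answer program on each example:
  [-1, -33, -39, -19, -50, 18, 26, -43] -> [-10, -42, -48, -28, -59, 9, 17, -52] -> [9, 17]
  [-46, -10, -45, 35, 7, -15, 30] -> [-55, -19, -54, 26, -2, -24, 21] -> [26, 21]
  [19, 48, 41, 15, 37, -42, -13, -41, -34, -5] -> [10, 39, 32, 6, 28, -51, -22, -50, -43, -14] -> [10, 39, 32, 28]
  [4, 0, 35, -6, -22, 46, -6, 33, -48, 13] -> [-5, -9, 26, -15, -31, 37, -15, 24, -57, 4] -> [26, 37, 24]
  probe: [-22, 47, -23, 29, 4, 25, 39] -> [-31, 38, -32, 20, -5, 16, 30] -> [38, 20, 16, 30]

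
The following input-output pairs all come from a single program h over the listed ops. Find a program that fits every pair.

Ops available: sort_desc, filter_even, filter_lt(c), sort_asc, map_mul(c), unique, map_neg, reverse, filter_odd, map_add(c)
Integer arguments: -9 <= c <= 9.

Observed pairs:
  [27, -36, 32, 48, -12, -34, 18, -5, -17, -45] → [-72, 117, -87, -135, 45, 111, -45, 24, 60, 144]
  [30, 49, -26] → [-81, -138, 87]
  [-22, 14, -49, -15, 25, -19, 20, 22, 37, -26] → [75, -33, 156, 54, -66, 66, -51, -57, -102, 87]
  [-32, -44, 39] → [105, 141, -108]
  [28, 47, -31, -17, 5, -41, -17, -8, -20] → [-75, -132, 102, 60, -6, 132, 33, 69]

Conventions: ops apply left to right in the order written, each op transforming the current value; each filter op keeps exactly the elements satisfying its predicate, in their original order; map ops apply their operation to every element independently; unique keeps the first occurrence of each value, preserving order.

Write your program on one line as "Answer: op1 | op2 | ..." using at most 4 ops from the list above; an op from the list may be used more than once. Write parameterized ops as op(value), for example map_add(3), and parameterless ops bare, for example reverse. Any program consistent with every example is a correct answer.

map_add(-7) | unique | map_add(4) | map_mul(-3)

Check, running the answer program on each example:
  [27, -36, 32, 48, -12, -34, 18, -5, -17, -45] -> [20, -43, 25, 41, -19, -41, 11, -12, -24, -52] -> [20, -43, 25, 41, -19, -41, 11, -12, -24, -52] -> [24, -39, 29, 45, -15, -37, 15, -8, -20, -48] -> [-72, 117, -87, -135, 45, 111, -45, 24, 60, 144]
  [30, 49, -26] -> [23, 42, -33] -> [23, 42, -33] -> [27, 46, -29] -> [-81, -138, 87]
  [-22, 14, -49, -15, 25, -19, 20, 22, 37, -26] -> [-29, 7, -56, -22, 18, -26, 13, 15, 30, -33] -> [-29, 7, -56, -22, 18, -26, 13, 15, 30, -33] -> [-25, 11, -52, -18, 22, -22, 17, 19, 34, -29] -> [75, -33, 156, 54, -66, 66, -51, -57, -102, 87]
  [-32, -44, 39] -> [-39, -51, 32] -> [-39, -51, 32] -> [-35, -47, 36] -> [105, 141, -108]
  [28, 47, -31, -17, 5, -41, -17, -8, -20] -> [21, 40, -38, -24, -2, -48, -24, -15, -27] -> [21, 40, -38, -24, -2, -48, -15, -27] -> [25, 44, -34, -20, 2, -44, -11, -23] -> [-75, -132, 102, 60, -6, 132, 33, 69]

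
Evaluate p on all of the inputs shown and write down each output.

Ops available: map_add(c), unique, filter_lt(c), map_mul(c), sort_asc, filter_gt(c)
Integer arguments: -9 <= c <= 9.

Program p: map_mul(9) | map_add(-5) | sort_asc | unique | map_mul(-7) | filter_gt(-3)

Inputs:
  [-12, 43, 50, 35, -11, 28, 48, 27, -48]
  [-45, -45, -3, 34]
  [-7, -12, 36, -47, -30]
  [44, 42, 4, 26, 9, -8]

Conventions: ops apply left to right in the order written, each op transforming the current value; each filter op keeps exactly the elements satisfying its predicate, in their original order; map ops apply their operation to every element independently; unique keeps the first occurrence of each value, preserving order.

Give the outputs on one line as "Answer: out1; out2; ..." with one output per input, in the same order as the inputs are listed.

[3059, 791, 728]; [2870, 224]; [2996, 1925, 791, 476]; [539]

Execution, op by op:
  [-12, 43, 50, 35, -11, 28, 48, 27, -48] -> [-108, 387, 450, 315, -99, 252, 432, 243, -432] -> [-113, 382, 445, 310, -104, 247, 427, 238, -437] -> [-437, -113, -104, 238, 247, 310, 382, 427, 445] -> [-437, -113, -104, 238, 247, 310, 382, 427, 445] -> [3059, 791, 728, -1666, -1729, -2170, -2674, -2989, -3115] -> [3059, 791, 728]
  [-45, -45, -3, 34] -> [-405, -405, -27, 306] -> [-410, -410, -32, 301] -> [-410, -410, -32, 301] -> [-410, -32, 301] -> [2870, 224, -2107] -> [2870, 224]
  [-7, -12, 36, -47, -30] -> [-63, -108, 324, -423, -270] -> [-68, -113, 319, -428, -275] -> [-428, -275, -113, -68, 319] -> [-428, -275, -113, -68, 319] -> [2996, 1925, 791, 476, -2233] -> [2996, 1925, 791, 476]
  [44, 42, 4, 26, 9, -8] -> [396, 378, 36, 234, 81, -72] -> [391, 373, 31, 229, 76, -77] -> [-77, 31, 76, 229, 373, 391] -> [-77, 31, 76, 229, 373, 391] -> [539, -217, -532, -1603, -2611, -2737] -> [539]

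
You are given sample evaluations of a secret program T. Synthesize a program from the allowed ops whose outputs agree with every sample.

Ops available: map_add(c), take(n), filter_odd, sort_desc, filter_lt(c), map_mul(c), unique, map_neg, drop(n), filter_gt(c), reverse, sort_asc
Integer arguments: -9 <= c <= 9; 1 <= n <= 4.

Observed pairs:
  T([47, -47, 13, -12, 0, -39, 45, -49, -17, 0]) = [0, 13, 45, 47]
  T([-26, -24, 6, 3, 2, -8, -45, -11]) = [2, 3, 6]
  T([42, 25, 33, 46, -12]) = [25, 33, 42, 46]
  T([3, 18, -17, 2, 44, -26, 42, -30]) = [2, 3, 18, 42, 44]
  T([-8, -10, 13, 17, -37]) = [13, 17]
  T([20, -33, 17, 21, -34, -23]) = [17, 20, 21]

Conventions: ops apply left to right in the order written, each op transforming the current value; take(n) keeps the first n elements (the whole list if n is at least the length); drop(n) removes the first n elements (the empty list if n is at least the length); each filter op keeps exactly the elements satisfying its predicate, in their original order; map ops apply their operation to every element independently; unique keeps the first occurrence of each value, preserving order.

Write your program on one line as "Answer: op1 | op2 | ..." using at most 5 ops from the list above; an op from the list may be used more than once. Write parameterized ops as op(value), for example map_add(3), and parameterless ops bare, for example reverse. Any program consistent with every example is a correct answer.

reverse | sort_asc | filter_gt(-2) | unique

Check, running the answer program on each example:
  [47, -47, 13, -12, 0, -39, 45, -49, -17, 0] -> [0, -17, -49, 45, -39, 0, -12, 13, -47, 47] -> [-49, -47, -39, -17, -12, 0, 0, 13, 45, 47] -> [0, 0, 13, 45, 47] -> [0, 13, 45, 47]
  [-26, -24, 6, 3, 2, -8, -45, -11] -> [-11, -45, -8, 2, 3, 6, -24, -26] -> [-45, -26, -24, -11, -8, 2, 3, 6] -> [2, 3, 6] -> [2, 3, 6]
  [42, 25, 33, 46, -12] -> [-12, 46, 33, 25, 42] -> [-12, 25, 33, 42, 46] -> [25, 33, 42, 46] -> [25, 33, 42, 46]
  [3, 18, -17, 2, 44, -26, 42, -30] -> [-30, 42, -26, 44, 2, -17, 18, 3] -> [-30, -26, -17, 2, 3, 18, 42, 44] -> [2, 3, 18, 42, 44] -> [2, 3, 18, 42, 44]
  [-8, -10, 13, 17, -37] -> [-37, 17, 13, -10, -8] -> [-37, -10, -8, 13, 17] -> [13, 17] -> [13, 17]
  [20, -33, 17, 21, -34, -23] -> [-23, -34, 21, 17, -33, 20] -> [-34, -33, -23, 17, 20, 21] -> [17, 20, 21] -> [17, 20, 21]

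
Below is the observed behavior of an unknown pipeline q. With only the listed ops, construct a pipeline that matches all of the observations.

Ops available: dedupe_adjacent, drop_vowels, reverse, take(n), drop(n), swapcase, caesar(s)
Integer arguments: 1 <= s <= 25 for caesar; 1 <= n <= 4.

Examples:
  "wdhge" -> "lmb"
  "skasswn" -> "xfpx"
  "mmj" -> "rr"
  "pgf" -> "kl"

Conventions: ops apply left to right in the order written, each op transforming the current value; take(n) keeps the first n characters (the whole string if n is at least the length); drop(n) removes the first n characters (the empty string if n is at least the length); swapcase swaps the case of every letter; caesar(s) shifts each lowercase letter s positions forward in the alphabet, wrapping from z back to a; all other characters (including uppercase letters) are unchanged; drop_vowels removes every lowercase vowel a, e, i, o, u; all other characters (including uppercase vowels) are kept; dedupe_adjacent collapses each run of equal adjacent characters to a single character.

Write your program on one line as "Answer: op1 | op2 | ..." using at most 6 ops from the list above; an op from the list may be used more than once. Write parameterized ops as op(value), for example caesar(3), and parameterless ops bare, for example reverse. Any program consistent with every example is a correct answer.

caesar(8) | caesar(23) | take(4) | reverse | drop_vowels

Check, running the answer program on each example:
  "wdhge" -> "elpom" -> "bimlj" -> "biml" -> "lmib" -> "lmb"
  "skasswn" -> "asiaaev" -> "xpfxxbs" -> "xpfx" -> "xfpx" -> "xfpx"
  "mmj" -> "uur" -> "rro" -> "rro" -> "orr" -> "rr"
  "pgf" -> "xon" -> "ulk" -> "ulk" -> "klu" -> "kl"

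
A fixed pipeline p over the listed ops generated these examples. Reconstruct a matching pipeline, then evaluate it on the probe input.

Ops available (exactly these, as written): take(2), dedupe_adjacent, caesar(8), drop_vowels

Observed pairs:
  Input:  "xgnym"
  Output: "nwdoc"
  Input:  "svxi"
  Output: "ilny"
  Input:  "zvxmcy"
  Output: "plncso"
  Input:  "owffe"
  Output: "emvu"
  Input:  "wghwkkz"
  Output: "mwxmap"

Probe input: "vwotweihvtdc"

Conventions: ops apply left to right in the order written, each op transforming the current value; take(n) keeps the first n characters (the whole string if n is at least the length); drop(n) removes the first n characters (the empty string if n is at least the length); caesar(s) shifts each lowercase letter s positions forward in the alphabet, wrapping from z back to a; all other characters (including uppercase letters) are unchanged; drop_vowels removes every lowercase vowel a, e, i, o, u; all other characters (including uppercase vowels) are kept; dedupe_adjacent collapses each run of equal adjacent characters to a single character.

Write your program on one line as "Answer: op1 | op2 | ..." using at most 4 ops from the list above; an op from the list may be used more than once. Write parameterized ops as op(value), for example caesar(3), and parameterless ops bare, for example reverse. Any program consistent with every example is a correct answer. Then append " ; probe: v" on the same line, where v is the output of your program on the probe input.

caesar(8) | dedupe_adjacent | caesar(8) ; probe: "lmejmuyxljts"

Check, running the answer program on each example:
  "xgnym" -> "fovgu" -> "fovgu" -> "nwdoc"
  "svxi" -> "adfq" -> "adfq" -> "ilny"
  "zvxmcy" -> "hdfukg" -> "hdfukg" -> "plncso"
  "owffe" -> "wennm" -> "wenm" -> "emvu"
  "wghwkkz" -> "eopessh" -> "eopesh" -> "mwxmap"
  probe: "vwotweihvtdc" -> "dewbemqpdblk" -> "dewbemqpdblk" -> "lmejmuyxljts"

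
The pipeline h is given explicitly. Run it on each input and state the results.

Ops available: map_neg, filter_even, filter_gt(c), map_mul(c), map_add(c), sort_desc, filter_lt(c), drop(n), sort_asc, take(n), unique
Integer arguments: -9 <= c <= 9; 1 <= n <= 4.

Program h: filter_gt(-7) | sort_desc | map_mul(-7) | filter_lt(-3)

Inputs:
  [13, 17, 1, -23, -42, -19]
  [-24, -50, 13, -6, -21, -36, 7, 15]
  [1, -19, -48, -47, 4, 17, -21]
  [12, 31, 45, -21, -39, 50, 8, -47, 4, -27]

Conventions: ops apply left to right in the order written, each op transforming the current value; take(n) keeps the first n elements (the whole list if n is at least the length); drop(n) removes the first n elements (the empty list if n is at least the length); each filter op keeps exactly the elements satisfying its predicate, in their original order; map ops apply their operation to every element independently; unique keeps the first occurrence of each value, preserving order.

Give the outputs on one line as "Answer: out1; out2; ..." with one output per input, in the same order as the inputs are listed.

[-119, -91, -7]; [-105, -91, -49]; [-119, -28, -7]; [-350, -315, -217, -84, -56, -28]

Execution, op by op:
  [13, 17, 1, -23, -42, -19] -> [13, 17, 1] -> [17, 13, 1] -> [-119, -91, -7] -> [-119, -91, -7]
  [-24, -50, 13, -6, -21, -36, 7, 15] -> [13, -6, 7, 15] -> [15, 13, 7, -6] -> [-105, -91, -49, 42] -> [-105, -91, -49]
  [1, -19, -48, -47, 4, 17, -21] -> [1, 4, 17] -> [17, 4, 1] -> [-119, -28, -7] -> [-119, -28, -7]
  [12, 31, 45, -21, -39, 50, 8, -47, 4, -27] -> [12, 31, 45, 50, 8, 4] -> [50, 45, 31, 12, 8, 4] -> [-350, -315, -217, -84, -56, -28] -> [-350, -315, -217, -84, -56, -28]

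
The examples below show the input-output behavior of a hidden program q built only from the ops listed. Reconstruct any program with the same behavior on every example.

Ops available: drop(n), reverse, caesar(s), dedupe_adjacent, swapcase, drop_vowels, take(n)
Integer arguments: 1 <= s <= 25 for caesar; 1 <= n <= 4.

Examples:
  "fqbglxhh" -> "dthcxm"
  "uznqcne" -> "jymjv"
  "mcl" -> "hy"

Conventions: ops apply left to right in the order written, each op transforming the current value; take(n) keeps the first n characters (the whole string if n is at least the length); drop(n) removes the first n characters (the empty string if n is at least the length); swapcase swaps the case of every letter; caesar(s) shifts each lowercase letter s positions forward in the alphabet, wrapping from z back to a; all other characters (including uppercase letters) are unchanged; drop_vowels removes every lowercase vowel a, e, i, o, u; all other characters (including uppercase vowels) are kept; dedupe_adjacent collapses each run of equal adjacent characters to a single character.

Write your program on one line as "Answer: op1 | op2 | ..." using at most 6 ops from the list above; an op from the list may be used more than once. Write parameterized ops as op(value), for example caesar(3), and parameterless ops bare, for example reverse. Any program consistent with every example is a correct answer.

dedupe_adjacent | caesar(22) | drop(1) | reverse | drop_vowels

Check, running the answer program on each example:
  "fqbglxhh" -> "fqbglxh" -> "bmxchtd" -> "mxchtd" -> "dthcxm" -> "dthcxm"
  "uznqcne" -> "uznqcne" -> "qvjmyja" -> "vjmyja" -> "ajymjv" -> "jymjv"
  "mcl" -> "mcl" -> "iyh" -> "yh" -> "hy" -> "hy"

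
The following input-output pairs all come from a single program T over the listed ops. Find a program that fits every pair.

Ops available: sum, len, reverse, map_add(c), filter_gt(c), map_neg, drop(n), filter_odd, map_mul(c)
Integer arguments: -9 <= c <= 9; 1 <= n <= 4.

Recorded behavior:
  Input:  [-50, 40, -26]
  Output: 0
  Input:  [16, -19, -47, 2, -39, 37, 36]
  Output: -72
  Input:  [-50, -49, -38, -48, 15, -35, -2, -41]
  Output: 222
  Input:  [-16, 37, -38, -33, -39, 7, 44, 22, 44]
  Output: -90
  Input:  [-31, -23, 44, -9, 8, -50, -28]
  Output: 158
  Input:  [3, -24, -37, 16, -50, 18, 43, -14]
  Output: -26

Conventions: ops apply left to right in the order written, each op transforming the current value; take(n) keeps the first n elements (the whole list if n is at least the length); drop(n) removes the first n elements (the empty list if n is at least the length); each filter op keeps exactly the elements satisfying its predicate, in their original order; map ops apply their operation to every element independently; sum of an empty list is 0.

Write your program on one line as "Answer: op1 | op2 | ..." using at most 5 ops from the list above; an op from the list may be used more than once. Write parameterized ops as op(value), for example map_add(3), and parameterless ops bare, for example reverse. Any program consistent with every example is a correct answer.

drop(3) | map_mul(2) | reverse | map_neg | sum

Check, running the answer program on each example:
  [-50, 40, -26] -> [] -> [] -> [] -> [] -> 0
  [16, -19, -47, 2, -39, 37, 36] -> [2, -39, 37, 36] -> [4, -78, 74, 72] -> [72, 74, -78, 4] -> [-72, -74, 78, -4] -> -72
  [-50, -49, -38, -48, 15, -35, -2, -41] -> [-48, 15, -35, -2, -41] -> [-96, 30, -70, -4, -82] -> [-82, -4, -70, 30, -96] -> [82, 4, 70, -30, 96] -> 222
  [-16, 37, -38, -33, -39, 7, 44, 22, 44] -> [-33, -39, 7, 44, 22, 44] -> [-66, -78, 14, 88, 44, 88] -> [88, 44, 88, 14, -78, -66] -> [-88, -44, -88, -14, 78, 66] -> -90
  [-31, -23, 44, -9, 8, -50, -28] -> [-9, 8, -50, -28] -> [-18, 16, -100, -56] -> [-56, -100, 16, -18] -> [56, 100, -16, 18] -> 158
  [3, -24, -37, 16, -50, 18, 43, -14] -> [16, -50, 18, 43, -14] -> [32, -100, 36, 86, -28] -> [-28, 86, 36, -100, 32] -> [28, -86, -36, 100, -32] -> -26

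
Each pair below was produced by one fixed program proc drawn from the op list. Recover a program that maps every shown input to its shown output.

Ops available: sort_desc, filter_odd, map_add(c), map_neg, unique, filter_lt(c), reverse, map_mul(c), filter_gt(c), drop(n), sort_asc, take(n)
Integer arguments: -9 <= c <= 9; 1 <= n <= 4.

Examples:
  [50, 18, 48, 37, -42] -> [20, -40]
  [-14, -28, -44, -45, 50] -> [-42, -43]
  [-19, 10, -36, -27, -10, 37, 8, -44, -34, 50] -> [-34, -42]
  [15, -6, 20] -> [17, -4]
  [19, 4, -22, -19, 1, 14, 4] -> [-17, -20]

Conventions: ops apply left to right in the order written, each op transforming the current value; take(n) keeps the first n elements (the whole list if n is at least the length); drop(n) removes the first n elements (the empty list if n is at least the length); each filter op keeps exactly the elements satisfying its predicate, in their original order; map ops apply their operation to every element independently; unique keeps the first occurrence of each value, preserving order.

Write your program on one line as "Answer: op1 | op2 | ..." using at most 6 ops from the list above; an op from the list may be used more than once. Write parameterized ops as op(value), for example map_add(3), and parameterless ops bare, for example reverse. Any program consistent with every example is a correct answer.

reverse | sort_asc | take(2) | map_add(2) | sort_desc

Check, running the answer program on each example:
  [50, 18, 48, 37, -42] -> [-42, 37, 48, 18, 50] -> [-42, 18, 37, 48, 50] -> [-42, 18] -> [-40, 20] -> [20, -40]
  [-14, -28, -44, -45, 50] -> [50, -45, -44, -28, -14] -> [-45, -44, -28, -14, 50] -> [-45, -44] -> [-43, -42] -> [-42, -43]
  [-19, 10, -36, -27, -10, 37, 8, -44, -34, 50] -> [50, -34, -44, 8, 37, -10, -27, -36, 10, -19] -> [-44, -36, -34, -27, -19, -10, 8, 10, 37, 50] -> [-44, -36] -> [-42, -34] -> [-34, -42]
  [15, -6, 20] -> [20, -6, 15] -> [-6, 15, 20] -> [-6, 15] -> [-4, 17] -> [17, -4]
  [19, 4, -22, -19, 1, 14, 4] -> [4, 14, 1, -19, -22, 4, 19] -> [-22, -19, 1, 4, 4, 14, 19] -> [-22, -19] -> [-20, -17] -> [-17, -20]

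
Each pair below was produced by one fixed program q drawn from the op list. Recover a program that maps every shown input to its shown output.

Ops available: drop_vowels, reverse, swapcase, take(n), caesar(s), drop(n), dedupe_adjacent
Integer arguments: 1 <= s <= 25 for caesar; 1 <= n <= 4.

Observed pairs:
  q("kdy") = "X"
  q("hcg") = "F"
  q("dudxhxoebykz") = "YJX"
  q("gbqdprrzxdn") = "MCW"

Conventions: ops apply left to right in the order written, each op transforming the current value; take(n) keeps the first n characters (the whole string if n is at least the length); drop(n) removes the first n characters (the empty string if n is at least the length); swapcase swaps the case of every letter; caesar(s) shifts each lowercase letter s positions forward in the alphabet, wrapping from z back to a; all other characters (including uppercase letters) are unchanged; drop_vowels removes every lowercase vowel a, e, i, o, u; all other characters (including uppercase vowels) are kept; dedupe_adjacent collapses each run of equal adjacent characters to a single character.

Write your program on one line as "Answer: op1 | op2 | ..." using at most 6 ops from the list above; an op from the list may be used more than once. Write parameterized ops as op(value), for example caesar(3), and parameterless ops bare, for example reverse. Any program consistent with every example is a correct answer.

drop_vowels | caesar(25) | drop(2) | swapcase | reverse | take(3)

Check, running the answer program on each example:
  "kdy" -> "kdy" -> "jcx" -> "x" -> "X" -> "X" -> "X"
  "hcg" -> "hcg" -> "gbf" -> "f" -> "F" -> "F" -> "F"
  "dudxhxoebykz" -> "ddxhxbykz" -> "ccwgwaxjy" -> "wgwaxjy" -> "WGWAXJY" -> "YJXAWGW" -> "YJX"
  "gbqdprrzxdn" -> "gbqdprrzxdn" -> "fapcoqqywcm" -> "pcoqqywcm" -> "PCOQQYWCM" -> "MCWYQQOCP" -> "MCW"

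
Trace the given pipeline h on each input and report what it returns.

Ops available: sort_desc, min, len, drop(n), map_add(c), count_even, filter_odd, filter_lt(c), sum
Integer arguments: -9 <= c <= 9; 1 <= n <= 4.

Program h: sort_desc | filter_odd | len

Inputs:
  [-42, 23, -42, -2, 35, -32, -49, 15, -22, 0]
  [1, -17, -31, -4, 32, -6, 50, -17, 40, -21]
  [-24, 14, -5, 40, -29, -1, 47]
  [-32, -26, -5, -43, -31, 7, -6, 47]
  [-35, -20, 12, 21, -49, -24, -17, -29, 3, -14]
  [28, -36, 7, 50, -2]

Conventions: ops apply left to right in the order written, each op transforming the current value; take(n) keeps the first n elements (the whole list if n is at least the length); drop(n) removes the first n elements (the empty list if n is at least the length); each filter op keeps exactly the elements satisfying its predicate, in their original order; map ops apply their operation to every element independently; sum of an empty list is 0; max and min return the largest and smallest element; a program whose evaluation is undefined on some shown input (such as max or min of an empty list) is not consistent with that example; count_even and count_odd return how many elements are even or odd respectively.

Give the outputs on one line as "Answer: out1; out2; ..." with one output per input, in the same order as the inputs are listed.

Execution, op by op:
  [-42, 23, -42, -2, 35, -32, -49, 15, -22, 0] -> [35, 23, 15, 0, -2, -22, -32, -42, -42, -49] -> [35, 23, 15, -49] -> 4
  [1, -17, -31, -4, 32, -6, 50, -17, 40, -21] -> [50, 40, 32, 1, -4, -6, -17, -17, -21, -31] -> [1, -17, -17, -21, -31] -> 5
  [-24, 14, -5, 40, -29, -1, 47] -> [47, 40, 14, -1, -5, -24, -29] -> [47, -1, -5, -29] -> 4
  [-32, -26, -5, -43, -31, 7, -6, 47] -> [47, 7, -5, -6, -26, -31, -32, -43] -> [47, 7, -5, -31, -43] -> 5
  [-35, -20, 12, 21, -49, -24, -17, -29, 3, -14] -> [21, 12, 3, -14, -17, -20, -24, -29, -35, -49] -> [21, 3, -17, -29, -35, -49] -> 6
  [28, -36, 7, 50, -2] -> [50, 28, 7, -2, -36] -> [7] -> 1

4; 5; 4; 5; 6; 1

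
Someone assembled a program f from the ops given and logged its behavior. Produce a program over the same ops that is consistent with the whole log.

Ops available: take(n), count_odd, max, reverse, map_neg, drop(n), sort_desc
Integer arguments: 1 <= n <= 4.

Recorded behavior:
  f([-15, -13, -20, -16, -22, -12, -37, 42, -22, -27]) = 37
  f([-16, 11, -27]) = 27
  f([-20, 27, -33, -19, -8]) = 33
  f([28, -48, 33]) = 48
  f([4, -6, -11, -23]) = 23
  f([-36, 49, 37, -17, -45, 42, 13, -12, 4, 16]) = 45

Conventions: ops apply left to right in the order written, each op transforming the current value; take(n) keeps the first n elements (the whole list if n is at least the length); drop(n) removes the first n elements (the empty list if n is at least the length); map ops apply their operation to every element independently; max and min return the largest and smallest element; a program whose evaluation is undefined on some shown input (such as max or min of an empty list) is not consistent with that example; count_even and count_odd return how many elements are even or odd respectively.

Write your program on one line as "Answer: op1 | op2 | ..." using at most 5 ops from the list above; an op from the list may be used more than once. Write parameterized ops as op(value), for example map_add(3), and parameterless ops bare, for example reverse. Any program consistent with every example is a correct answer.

sort_desc | map_neg | sort_desc | take(3) | max

Check, running the answer program on each example:
  [-15, -13, -20, -16, -22, -12, -37, 42, -22, -27] -> [42, -12, -13, -15, -16, -20, -22, -22, -27, -37] -> [-42, 12, 13, 15, 16, 20, 22, 22, 27, 37] -> [37, 27, 22, 22, 20, 16, 15, 13, 12, -42] -> [37, 27, 22] -> 37
  [-16, 11, -27] -> [11, -16, -27] -> [-11, 16, 27] -> [27, 16, -11] -> [27, 16, -11] -> 27
  [-20, 27, -33, -19, -8] -> [27, -8, -19, -20, -33] -> [-27, 8, 19, 20, 33] -> [33, 20, 19, 8, -27] -> [33, 20, 19] -> 33
  [28, -48, 33] -> [33, 28, -48] -> [-33, -28, 48] -> [48, -28, -33] -> [48, -28, -33] -> 48
  [4, -6, -11, -23] -> [4, -6, -11, -23] -> [-4, 6, 11, 23] -> [23, 11, 6, -4] -> [23, 11, 6] -> 23
  [-36, 49, 37, -17, -45, 42, 13, -12, 4, 16] -> [49, 42, 37, 16, 13, 4, -12, -17, -36, -45] -> [-49, -42, -37, -16, -13, -4, 12, 17, 36, 45] -> [45, 36, 17, 12, -4, -13, -16, -37, -42, -49] -> [45, 36, 17] -> 45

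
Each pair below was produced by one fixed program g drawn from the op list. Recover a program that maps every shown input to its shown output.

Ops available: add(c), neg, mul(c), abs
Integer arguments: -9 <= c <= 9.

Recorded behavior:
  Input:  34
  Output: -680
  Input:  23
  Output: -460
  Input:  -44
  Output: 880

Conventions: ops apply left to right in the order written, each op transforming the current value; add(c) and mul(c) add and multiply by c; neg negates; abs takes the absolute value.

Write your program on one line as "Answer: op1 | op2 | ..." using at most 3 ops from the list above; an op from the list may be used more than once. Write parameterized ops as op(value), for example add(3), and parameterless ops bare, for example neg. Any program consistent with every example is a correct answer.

mul(5) | mul(4) | neg

Check, running the answer program on each example:
  34 -> 170 -> 680 -> -680
  23 -> 115 -> 460 -> -460
  -44 -> -220 -> -880 -> 880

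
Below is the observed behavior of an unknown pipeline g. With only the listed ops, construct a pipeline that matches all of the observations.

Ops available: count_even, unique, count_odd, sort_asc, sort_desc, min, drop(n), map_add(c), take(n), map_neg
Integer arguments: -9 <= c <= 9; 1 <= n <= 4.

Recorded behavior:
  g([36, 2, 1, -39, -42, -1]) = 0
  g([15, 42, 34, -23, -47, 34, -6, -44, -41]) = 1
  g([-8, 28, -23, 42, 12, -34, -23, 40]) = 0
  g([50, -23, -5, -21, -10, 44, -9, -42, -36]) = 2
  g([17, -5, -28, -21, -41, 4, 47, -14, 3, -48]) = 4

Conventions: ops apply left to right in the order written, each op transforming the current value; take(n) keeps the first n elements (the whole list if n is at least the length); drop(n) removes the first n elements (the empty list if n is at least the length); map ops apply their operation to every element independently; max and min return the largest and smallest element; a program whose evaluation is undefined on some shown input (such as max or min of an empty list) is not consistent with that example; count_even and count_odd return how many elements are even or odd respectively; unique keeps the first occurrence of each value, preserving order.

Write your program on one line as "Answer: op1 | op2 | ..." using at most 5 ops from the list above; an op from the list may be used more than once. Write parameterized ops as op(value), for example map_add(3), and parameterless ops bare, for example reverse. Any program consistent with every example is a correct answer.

sort_asc | drop(4) | map_add(-6) | unique | count_odd

Check, running the answer program on each example:
  [36, 2, 1, -39, -42, -1] -> [-42, -39, -1, 1, 2, 36] -> [2, 36] -> [-4, 30] -> [-4, 30] -> 0
  [15, 42, 34, -23, -47, 34, -6, -44, -41] -> [-47, -44, -41, -23, -6, 15, 34, 34, 42] -> [-6, 15, 34, 34, 42] -> [-12, 9, 28, 28, 36] -> [-12, 9, 28, 36] -> 1
  [-8, 28, -23, 42, 12, -34, -23, 40] -> [-34, -23, -23, -8, 12, 28, 40, 42] -> [12, 28, 40, 42] -> [6, 22, 34, 36] -> [6, 22, 34, 36] -> 0
  [50, -23, -5, -21, -10, 44, -9, -42, -36] -> [-42, -36, -23, -21, -10, -9, -5, 44, 50] -> [-10, -9, -5, 44, 50] -> [-16, -15, -11, 38, 44] -> [-16, -15, -11, 38, 44] -> 2
  [17, -5, -28, -21, -41, 4, 47, -14, 3, -48] -> [-48, -41, -28, -21, -14, -5, 3, 4, 17, 47] -> [-14, -5, 3, 4, 17, 47] -> [-20, -11, -3, -2, 11, 41] -> [-20, -11, -3, -2, 11, 41] -> 4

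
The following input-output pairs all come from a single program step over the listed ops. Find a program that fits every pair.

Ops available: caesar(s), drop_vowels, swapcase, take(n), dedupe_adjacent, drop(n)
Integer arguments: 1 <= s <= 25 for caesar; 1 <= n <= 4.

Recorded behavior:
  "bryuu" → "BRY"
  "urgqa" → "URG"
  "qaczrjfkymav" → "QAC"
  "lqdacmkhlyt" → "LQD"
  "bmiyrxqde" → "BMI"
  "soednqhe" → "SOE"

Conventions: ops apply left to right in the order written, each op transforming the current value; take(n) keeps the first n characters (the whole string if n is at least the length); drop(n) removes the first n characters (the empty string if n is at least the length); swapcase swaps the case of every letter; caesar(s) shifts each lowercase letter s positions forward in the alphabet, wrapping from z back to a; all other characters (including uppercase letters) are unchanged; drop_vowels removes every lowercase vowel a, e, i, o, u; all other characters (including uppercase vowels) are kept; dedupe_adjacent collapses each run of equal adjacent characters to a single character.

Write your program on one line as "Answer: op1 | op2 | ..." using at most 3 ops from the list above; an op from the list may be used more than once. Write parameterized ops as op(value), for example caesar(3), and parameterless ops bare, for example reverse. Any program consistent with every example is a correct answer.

swapcase | take(3)

Check, running the answer program on each example:
  "bryuu" -> "BRYUU" -> "BRY"
  "urgqa" -> "URGQA" -> "URG"
  "qaczrjfkymav" -> "QACZRJFKYMAV" -> "QAC"
  "lqdacmkhlyt" -> "LQDACMKHLYT" -> "LQD"
  "bmiyrxqde" -> "BMIYRXQDE" -> "BMI"
  "soednqhe" -> "SOEDNQHE" -> "SOE"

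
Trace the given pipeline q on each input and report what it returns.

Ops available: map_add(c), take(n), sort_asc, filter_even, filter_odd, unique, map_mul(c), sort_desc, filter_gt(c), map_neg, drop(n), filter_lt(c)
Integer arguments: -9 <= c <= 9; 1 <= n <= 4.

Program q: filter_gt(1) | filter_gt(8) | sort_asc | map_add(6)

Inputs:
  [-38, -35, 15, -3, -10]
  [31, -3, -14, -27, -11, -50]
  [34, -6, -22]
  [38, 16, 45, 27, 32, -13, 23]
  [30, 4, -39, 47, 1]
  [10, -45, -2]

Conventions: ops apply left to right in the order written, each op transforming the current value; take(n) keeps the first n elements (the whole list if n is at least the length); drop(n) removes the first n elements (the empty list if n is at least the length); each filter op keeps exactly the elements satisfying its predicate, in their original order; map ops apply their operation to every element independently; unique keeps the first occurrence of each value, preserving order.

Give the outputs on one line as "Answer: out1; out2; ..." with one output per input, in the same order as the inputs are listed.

[21]; [37]; [40]; [22, 29, 33, 38, 44, 51]; [36, 53]; [16]

Execution, op by op:
  [-38, -35, 15, -3, -10] -> [15] -> [15] -> [15] -> [21]
  [31, -3, -14, -27, -11, -50] -> [31] -> [31] -> [31] -> [37]
  [34, -6, -22] -> [34] -> [34] -> [34] -> [40]
  [38, 16, 45, 27, 32, -13, 23] -> [38, 16, 45, 27, 32, 23] -> [38, 16, 45, 27, 32, 23] -> [16, 23, 27, 32, 38, 45] -> [22, 29, 33, 38, 44, 51]
  [30, 4, -39, 47, 1] -> [30, 4, 47] -> [30, 47] -> [30, 47] -> [36, 53]
  [10, -45, -2] -> [10] -> [10] -> [10] -> [16]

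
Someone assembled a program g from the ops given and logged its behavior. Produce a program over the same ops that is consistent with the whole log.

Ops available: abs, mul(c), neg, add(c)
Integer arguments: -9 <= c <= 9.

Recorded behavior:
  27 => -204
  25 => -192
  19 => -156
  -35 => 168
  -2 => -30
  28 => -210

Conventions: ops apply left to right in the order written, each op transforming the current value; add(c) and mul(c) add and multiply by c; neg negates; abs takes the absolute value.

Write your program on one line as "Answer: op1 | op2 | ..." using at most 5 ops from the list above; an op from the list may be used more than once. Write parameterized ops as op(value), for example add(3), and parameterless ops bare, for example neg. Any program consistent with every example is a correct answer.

neg | add(-7) | mul(-6) | neg

Check, running the answer program on each example:
  27 -> -27 -> -34 -> 204 -> -204
  25 -> -25 -> -32 -> 192 -> -192
  19 -> -19 -> -26 -> 156 -> -156
  -35 -> 35 -> 28 -> -168 -> 168
  -2 -> 2 -> -5 -> 30 -> -30
  28 -> -28 -> -35 -> 210 -> -210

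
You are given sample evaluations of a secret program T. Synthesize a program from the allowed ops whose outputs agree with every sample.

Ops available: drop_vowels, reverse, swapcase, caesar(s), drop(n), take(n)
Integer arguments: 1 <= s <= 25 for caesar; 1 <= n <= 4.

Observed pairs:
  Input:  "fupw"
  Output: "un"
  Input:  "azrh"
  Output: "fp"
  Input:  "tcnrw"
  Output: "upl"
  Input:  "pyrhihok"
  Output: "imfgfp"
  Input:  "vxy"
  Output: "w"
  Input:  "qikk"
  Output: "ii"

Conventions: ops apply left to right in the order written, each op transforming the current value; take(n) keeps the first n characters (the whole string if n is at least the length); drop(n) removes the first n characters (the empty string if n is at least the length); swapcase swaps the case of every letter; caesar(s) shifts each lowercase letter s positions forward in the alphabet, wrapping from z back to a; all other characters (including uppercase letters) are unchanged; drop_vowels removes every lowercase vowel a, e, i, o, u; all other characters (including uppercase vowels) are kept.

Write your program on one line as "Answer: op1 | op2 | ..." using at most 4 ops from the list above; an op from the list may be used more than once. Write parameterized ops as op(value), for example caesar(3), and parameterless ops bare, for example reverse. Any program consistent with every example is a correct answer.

caesar(24) | drop(2) | reverse

Check, running the answer program on each example:
  "fupw" -> "dsnu" -> "nu" -> "un"
  "azrh" -> "yxpf" -> "pf" -> "fp"
  "tcnrw" -> "ralpu" -> "lpu" -> "upl"
  "pyrhihok" -> "nwpfgfmi" -> "pfgfmi" -> "imfgfp"
  "vxy" -> "tvw" -> "w" -> "w"
  "qikk" -> "ogii" -> "ii" -> "ii"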